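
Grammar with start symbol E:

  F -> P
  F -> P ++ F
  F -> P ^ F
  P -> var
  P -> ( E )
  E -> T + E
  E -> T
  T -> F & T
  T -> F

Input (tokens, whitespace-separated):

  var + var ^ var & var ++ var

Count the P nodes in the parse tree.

[E [T [F [P var]]] + [E [T [F [P var] ^ [F [P var]]] & [T [F [P var] ++ [F [P var]]]]]]]

5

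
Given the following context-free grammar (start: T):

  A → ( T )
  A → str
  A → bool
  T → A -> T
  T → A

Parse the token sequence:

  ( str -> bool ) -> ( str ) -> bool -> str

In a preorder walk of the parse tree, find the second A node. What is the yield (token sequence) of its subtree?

str

[T [A ( [T [A str] -> [T [A bool]]] )] -> [T [A ( [T [A str]] )] -> [T [A bool] -> [T [A str]]]]]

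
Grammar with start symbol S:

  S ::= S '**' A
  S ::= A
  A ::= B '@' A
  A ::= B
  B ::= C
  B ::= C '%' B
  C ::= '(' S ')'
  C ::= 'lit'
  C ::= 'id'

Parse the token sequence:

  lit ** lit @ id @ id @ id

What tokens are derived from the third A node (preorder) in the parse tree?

[S [S [A [B [C lit]]]] ** [A [B [C lit]] @ [A [B [C id]] @ [A [B [C id]] @ [A [B [C id]]]]]]]

id @ id @ id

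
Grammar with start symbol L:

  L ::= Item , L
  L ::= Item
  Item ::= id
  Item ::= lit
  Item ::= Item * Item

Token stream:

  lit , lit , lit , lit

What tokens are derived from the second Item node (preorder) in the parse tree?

[L [Item lit] , [L [Item lit] , [L [Item lit] , [L [Item lit]]]]]

lit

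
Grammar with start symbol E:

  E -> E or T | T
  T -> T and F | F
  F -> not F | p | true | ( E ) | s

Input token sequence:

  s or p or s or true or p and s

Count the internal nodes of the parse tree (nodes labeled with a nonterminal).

17

[E [E [E [E [E [T [F s]]] or [T [F p]]] or [T [F s]]] or [T [F true]]] or [T [T [F p]] and [F s]]]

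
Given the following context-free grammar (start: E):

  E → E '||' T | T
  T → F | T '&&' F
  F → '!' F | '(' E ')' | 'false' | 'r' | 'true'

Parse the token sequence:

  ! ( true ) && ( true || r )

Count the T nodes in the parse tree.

5

[E [T [T [F ! [F ( [E [T [F true]]] )]]] && [F ( [E [E [T [F true]]] || [T [F r]]] )]]]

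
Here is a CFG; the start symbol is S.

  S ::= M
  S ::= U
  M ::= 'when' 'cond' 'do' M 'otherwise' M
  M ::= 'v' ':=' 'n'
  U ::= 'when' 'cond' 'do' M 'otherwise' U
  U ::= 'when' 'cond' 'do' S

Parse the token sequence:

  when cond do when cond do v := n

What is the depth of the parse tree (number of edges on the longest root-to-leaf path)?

[S [U when cond do [S [U when cond do [S [M v := n]]]]]]

6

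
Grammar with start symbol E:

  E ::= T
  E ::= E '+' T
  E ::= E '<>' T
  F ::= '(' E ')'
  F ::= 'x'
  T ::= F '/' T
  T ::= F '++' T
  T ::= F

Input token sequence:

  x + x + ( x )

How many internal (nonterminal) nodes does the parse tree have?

12

[E [E [E [T [F x]]] + [T [F x]]] + [T [F ( [E [T [F x]]] )]]]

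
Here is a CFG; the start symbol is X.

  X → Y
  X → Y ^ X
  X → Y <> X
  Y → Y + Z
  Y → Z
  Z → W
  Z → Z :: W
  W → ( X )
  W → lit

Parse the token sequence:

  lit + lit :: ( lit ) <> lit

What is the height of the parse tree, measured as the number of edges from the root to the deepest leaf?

8

[X [Y [Y [Z [W lit]]] + [Z [Z [W lit]] :: [W ( [X [Y [Z [W lit]]]] )]]] <> [X [Y [Z [W lit]]]]]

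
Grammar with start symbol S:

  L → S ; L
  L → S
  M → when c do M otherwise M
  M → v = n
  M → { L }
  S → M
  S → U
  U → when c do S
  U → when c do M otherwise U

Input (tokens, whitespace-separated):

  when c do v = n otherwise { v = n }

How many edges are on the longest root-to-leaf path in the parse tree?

6

[S [M when c do [M v = n] otherwise [M { [L [S [M v = n]]] }]]]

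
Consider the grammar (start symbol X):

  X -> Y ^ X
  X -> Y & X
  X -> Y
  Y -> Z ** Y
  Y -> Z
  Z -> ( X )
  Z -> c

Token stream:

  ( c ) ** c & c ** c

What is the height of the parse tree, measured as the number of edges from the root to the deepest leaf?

6

[X [Y [Z ( [X [Y [Z c]]] )] ** [Y [Z c]]] & [X [Y [Z c] ** [Y [Z c]]]]]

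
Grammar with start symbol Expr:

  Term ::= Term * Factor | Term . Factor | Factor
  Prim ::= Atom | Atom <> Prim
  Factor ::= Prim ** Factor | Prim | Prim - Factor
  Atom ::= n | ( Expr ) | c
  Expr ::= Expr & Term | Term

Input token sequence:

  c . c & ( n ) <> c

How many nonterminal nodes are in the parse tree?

21

[Expr [Expr [Term [Term [Factor [Prim [Atom c]]]] . [Factor [Prim [Atom c]]]]] & [Term [Factor [Prim [Atom ( [Expr [Term [Factor [Prim [Atom n]]]]] )] <> [Prim [Atom c]]]]]]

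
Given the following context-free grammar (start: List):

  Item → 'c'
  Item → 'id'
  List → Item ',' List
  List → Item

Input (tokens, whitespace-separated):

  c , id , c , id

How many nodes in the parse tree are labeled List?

4

[List [Item c] , [List [Item id] , [List [Item c] , [List [Item id]]]]]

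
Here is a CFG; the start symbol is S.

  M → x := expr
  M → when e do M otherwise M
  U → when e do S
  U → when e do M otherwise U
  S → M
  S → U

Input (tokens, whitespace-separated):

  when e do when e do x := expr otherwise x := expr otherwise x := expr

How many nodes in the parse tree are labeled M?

5

[S [M when e do [M when e do [M x := expr] otherwise [M x := expr]] otherwise [M x := expr]]]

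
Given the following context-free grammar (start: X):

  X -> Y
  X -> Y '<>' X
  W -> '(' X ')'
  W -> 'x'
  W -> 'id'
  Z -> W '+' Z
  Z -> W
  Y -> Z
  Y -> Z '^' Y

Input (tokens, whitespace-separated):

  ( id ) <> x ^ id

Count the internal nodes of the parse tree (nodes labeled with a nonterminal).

[X [Y [Z [W ( [X [Y [Z [W id]]]] )]]] <> [X [Y [Z [W x]] ^ [Y [Z [W id]]]]]]

15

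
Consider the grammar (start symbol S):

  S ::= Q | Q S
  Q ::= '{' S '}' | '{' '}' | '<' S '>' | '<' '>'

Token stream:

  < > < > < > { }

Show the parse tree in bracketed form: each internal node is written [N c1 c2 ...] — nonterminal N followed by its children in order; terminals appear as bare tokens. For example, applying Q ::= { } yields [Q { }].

[S [Q < >] [S [Q < >] [S [Q < >] [S [Q { }]]]]]

S
Q S
< > S
< > Q S
< > < > S
< > < > Q S
< > < > < > S
< > < > < > Q
< > < > < > { }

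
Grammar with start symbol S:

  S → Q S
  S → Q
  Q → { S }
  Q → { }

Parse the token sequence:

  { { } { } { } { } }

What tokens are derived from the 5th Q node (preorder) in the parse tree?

{ }

[S [Q { [S [Q { }] [S [Q { }] [S [Q { }] [S [Q { }]]]]] }]]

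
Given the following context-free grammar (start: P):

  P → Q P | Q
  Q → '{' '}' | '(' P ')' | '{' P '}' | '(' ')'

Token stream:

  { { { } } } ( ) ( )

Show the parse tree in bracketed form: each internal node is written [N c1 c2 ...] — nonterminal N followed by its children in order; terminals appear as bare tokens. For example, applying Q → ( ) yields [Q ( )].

[P [Q { [P [Q { [P [Q { }]] }]] }] [P [Q ( )] [P [Q ( )]]]]

P
Q P
{ P } P
{ Q } P
{ { P } } P
{ { Q } } P
{ { { } } } P
{ { { } } } Q P
{ { { } } } ( ) P
{ { { } } } ( ) Q
{ { { } } } ( ) ( )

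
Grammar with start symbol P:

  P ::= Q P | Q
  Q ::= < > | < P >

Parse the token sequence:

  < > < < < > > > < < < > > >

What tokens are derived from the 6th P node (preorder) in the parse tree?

[P [Q < >] [P [Q < [P [Q < [P [Q < >]] >]] >] [P [Q < [P [Q < [P [Q < >]] >]] >]]]]

< < > >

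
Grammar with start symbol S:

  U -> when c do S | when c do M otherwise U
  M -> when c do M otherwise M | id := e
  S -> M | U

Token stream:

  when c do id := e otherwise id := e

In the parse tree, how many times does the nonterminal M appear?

[S [M when c do [M id := e] otherwise [M id := e]]]

3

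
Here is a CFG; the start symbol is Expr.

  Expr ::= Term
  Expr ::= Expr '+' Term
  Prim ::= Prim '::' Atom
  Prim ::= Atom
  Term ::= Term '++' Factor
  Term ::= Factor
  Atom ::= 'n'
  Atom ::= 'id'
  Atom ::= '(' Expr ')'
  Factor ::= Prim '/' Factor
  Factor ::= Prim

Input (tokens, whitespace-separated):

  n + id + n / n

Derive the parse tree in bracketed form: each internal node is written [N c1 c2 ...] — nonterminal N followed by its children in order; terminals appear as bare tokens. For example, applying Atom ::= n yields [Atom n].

[Expr [Expr [Expr [Term [Factor [Prim [Atom n]]]]] + [Term [Factor [Prim [Atom id]]]]] + [Term [Factor [Prim [Atom n]] / [Factor [Prim [Atom n]]]]]]

Expr
Expr + Term
Expr + Term + Term
Term + Term + Term
Factor + Term + Term
Prim + Term + Term
Atom + Term + Term
n + Term + Term
n + Factor + Term
n + Prim + Term
n + Atom + Term
n + id + Term
n + id + Factor
n + id + Prim / Factor
n + id + Atom / Factor
n + id + n / Factor
n + id + n / Prim
n + id + n / Atom
n + id + n / n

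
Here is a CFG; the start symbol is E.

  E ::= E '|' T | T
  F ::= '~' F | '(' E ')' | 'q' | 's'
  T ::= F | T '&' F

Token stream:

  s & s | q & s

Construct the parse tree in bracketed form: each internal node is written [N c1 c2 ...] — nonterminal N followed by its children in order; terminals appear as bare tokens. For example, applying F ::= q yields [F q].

[E [E [T [T [F s]] & [F s]]] | [T [T [F q]] & [F s]]]

E
E | T
T | T
T & F | T
F & F | T
s & F | T
s & s | T
s & s | T & F
s & s | F & F
s & s | q & F
s & s | q & s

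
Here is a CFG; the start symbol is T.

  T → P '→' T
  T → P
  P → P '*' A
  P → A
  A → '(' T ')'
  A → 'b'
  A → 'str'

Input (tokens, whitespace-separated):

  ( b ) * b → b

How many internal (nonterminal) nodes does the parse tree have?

[T [P [P [A ( [T [P [A b]]] )]] * [A b]] → [T [P [A b]]]]

11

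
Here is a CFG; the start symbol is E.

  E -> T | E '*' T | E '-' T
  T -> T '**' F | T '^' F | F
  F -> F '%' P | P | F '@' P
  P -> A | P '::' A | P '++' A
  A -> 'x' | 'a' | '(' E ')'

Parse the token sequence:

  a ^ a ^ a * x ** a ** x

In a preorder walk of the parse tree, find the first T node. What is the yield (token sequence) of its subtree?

[E [E [T [T [T [F [P [A a]]]] ^ [F [P [A a]]]] ^ [F [P [A a]]]]] * [T [T [T [F [P [A x]]]] ** [F [P [A a]]]] ** [F [P [A x]]]]]

a ^ a ^ a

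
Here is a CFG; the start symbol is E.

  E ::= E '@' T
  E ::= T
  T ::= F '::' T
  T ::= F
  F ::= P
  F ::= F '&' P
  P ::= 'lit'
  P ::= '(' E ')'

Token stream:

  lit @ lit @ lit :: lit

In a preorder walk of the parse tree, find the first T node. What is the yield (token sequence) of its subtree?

lit

[E [E [E [T [F [P lit]]]] @ [T [F [P lit]]]] @ [T [F [P lit]] :: [T [F [P lit]]]]]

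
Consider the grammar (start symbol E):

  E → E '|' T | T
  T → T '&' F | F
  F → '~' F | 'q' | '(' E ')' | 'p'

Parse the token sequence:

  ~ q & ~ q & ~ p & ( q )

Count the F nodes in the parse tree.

[E [T [T [T [T [F ~ [F q]]] & [F ~ [F q]]] & [F ~ [F p]]] & [F ( [E [T [F q]]] )]]]

8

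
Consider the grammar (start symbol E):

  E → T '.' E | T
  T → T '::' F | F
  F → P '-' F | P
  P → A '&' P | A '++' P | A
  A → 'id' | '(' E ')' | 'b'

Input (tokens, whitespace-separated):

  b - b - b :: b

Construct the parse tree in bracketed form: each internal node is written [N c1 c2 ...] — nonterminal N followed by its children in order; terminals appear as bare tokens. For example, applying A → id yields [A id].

E
T
T :: F
F :: F
P - F :: F
A - F :: F
b - F :: F
b - P - F :: F
b - A - F :: F
b - b - F :: F
b - b - P :: F
b - b - A :: F
b - b - b :: F
b - b - b :: P
b - b - b :: A
b - b - b :: b

[E [T [T [F [P [A b]] - [F [P [A b]] - [F [P [A b]]]]]] :: [F [P [A b]]]]]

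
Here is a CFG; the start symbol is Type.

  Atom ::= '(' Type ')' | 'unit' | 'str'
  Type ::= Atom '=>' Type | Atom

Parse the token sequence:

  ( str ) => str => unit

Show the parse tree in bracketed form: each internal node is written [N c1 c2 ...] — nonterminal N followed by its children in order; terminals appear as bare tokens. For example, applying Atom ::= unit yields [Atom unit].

Type
Atom => Type
( Type ) => Type
( Atom ) => Type
( str ) => Type
( str ) => Atom => Type
( str ) => str => Type
( str ) => str => Atom
( str ) => str => unit

[Type [Atom ( [Type [Atom str]] )] => [Type [Atom str] => [Type [Atom unit]]]]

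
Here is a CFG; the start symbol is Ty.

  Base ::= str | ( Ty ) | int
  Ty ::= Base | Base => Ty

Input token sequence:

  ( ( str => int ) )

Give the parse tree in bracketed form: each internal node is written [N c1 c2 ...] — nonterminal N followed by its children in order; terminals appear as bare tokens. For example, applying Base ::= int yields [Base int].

Ty
Base
( Ty )
( Base )
( ( Ty ) )
( ( Base => Ty ) )
( ( str => Ty ) )
( ( str => Base ) )
( ( str => int ) )

[Ty [Base ( [Ty [Base ( [Ty [Base str] => [Ty [Base int]]] )]] )]]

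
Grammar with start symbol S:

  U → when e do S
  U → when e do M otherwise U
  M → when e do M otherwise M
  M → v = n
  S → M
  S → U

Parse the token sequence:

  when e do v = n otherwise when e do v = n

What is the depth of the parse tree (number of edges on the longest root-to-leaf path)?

[S [U when e do [M v = n] otherwise [U when e do [S [M v = n]]]]]

5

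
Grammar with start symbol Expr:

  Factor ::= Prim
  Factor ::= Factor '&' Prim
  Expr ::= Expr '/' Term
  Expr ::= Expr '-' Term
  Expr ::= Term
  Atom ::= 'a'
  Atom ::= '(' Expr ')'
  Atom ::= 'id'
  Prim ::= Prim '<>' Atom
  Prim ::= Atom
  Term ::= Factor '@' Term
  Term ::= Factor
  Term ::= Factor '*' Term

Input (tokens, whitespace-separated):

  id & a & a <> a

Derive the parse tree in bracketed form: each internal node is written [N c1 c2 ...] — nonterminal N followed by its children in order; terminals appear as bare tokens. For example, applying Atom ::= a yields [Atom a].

Expr
Term
Factor
Factor & Prim
Factor & Prim & Prim
Prim & Prim & Prim
Atom & Prim & Prim
id & Prim & Prim
id & Atom & Prim
id & a & Prim
id & a & Prim <> Atom
id & a & Atom <> Atom
id & a & a <> Atom
id & a & a <> a

[Expr [Term [Factor [Factor [Factor [Prim [Atom id]]] & [Prim [Atom a]]] & [Prim [Prim [Atom a]] <> [Atom a]]]]]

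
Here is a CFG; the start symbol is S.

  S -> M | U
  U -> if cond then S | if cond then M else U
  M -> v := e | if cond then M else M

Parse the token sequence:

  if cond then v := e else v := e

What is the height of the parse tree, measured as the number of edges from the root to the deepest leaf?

3

[S [M if cond then [M v := e] else [M v := e]]]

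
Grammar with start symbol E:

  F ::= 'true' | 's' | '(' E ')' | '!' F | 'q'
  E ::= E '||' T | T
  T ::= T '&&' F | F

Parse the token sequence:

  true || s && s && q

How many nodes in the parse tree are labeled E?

[E [E [T [F true]]] || [T [T [T [F s]] && [F s]] && [F q]]]

2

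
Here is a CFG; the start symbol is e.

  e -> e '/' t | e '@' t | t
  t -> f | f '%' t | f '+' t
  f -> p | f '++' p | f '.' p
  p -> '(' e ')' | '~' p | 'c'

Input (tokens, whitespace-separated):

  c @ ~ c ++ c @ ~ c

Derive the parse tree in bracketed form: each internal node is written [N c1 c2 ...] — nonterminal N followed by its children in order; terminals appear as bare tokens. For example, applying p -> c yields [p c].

[e [e [e [t [f [p c]]]] @ [t [f [f [p ~ [p c]]] ++ [p c]]]] @ [t [f [p ~ [p c]]]]]

e
e @ t
e @ t @ t
t @ t @ t
f @ t @ t
p @ t @ t
c @ t @ t
c @ f @ t
c @ f ++ p @ t
c @ p ++ p @ t
c @ ~ p ++ p @ t
c @ ~ c ++ p @ t
c @ ~ c ++ c @ t
c @ ~ c ++ c @ f
c @ ~ c ++ c @ p
c @ ~ c ++ c @ ~ p
c @ ~ c ++ c @ ~ c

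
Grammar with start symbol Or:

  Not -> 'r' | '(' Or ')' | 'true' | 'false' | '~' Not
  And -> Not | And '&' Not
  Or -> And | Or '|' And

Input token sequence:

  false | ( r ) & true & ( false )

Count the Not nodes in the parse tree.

[Or [Or [And [Not false]]] | [And [And [And [Not ( [Or [And [Not r]]] )]] & [Not true]] & [Not ( [Or [And [Not false]]] )]]]

6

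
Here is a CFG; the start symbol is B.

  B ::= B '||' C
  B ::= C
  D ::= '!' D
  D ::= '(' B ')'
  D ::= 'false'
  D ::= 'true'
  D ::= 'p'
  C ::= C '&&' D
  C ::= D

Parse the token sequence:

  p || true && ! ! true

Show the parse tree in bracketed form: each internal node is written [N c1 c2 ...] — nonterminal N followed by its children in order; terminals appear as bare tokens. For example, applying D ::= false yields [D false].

[B [B [C [D p]]] || [C [C [D true]] && [D ! [D ! [D true]]]]]

B
B || C
C || C
D || C
p || C
p || C && D
p || D && D
p || true && D
p || true && ! D
p || true && ! ! D
p || true && ! ! true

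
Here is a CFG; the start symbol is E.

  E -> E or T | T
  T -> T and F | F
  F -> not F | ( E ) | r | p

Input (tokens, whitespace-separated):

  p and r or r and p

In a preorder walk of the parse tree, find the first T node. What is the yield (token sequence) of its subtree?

[E [E [T [T [F p]] and [F r]]] or [T [T [F r]] and [F p]]]

p and r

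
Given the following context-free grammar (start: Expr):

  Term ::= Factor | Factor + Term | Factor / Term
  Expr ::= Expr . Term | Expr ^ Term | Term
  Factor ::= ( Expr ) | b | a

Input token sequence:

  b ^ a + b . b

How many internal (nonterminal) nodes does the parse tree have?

11

[Expr [Expr [Expr [Term [Factor b]]] ^ [Term [Factor a] + [Term [Factor b]]]] . [Term [Factor b]]]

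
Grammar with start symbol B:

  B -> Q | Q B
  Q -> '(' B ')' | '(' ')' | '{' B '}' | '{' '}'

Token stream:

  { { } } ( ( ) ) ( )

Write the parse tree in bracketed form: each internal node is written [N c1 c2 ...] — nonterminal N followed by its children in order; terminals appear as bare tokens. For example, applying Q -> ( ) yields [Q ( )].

[B [Q { [B [Q { }]] }] [B [Q ( [B [Q ( )]] )] [B [Q ( )]]]]

B
Q B
{ B } B
{ Q } B
{ { } } B
{ { } } Q B
{ { } } ( B ) B
{ { } } ( Q ) B
{ { } } ( ( ) ) B
{ { } } ( ( ) ) Q
{ { } } ( ( ) ) ( )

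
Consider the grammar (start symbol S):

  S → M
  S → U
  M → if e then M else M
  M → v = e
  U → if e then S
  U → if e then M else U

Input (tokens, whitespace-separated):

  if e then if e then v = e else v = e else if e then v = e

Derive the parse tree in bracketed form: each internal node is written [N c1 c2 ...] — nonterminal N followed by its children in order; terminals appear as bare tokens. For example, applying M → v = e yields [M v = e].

S
U
if e then M else U
if e then if e then M else M else U
if e then if e then v = e else M else U
if e then if e then v = e else v = e else U
if e then if e then v = e else v = e else if e then S
if e then if e then v = e else v = e else if e then M
if e then if e then v = e else v = e else if e then v = e

[S [U if e then [M if e then [M v = e] else [M v = e]] else [U if e then [S [M v = e]]]]]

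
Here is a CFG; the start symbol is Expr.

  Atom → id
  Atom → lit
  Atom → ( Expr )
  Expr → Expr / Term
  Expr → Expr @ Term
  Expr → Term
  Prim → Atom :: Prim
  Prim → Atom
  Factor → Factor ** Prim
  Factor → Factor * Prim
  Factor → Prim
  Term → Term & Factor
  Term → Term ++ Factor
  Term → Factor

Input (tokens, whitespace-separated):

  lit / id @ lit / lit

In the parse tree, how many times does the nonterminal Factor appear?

4

[Expr [Expr [Expr [Expr [Term [Factor [Prim [Atom lit]]]]] / [Term [Factor [Prim [Atom id]]]]] @ [Term [Factor [Prim [Atom lit]]]]] / [Term [Factor [Prim [Atom lit]]]]]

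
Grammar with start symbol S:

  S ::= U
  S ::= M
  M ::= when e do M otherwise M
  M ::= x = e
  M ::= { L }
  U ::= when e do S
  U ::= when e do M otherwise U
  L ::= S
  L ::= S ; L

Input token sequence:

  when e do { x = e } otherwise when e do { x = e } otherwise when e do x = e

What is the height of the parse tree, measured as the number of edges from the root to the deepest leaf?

[S [U when e do [M { [L [S [M x = e]]] }] otherwise [U when e do [M { [L [S [M x = e]]] }] otherwise [U when e do [S [M x = e]]]]]]

7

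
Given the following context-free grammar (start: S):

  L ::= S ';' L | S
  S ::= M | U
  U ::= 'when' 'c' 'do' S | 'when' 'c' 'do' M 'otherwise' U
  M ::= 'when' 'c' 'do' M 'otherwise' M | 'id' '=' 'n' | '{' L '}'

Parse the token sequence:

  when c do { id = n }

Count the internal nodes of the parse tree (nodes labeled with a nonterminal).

[S [U when c do [S [M { [L [S [M id = n]]] }]]]]

7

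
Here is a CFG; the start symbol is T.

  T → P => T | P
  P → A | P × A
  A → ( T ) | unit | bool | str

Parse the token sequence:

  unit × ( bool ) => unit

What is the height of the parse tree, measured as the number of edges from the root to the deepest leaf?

[T [P [P [A unit]] × [A ( [T [P [A bool]]] )]] => [T [P [A unit]]]]

6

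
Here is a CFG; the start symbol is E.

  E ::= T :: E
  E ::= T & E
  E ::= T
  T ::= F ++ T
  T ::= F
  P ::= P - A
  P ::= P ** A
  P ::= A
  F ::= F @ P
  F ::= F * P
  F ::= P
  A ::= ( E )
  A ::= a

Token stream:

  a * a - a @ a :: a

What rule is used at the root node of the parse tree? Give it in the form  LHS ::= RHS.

[E [T [F [F [F [P [A a]]] * [P [P [A a]] - [A a]]] @ [P [A a]]]] :: [E [T [F [P [A a]]]]]]

E ::= T :: E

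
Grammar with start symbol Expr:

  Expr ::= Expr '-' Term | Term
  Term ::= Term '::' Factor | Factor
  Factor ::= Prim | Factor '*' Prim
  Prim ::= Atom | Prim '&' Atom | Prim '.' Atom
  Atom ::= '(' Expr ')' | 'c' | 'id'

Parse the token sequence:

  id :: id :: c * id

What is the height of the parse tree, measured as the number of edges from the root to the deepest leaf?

[Expr [Term [Term [Term [Factor [Prim [Atom id]]]] :: [Factor [Prim [Atom id]]]] :: [Factor [Factor [Prim [Atom c]]] * [Prim [Atom id]]]]]

7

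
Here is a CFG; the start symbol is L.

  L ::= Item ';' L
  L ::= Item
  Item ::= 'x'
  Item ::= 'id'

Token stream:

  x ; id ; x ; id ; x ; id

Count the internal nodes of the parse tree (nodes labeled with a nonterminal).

[L [Item x] ; [L [Item id] ; [L [Item x] ; [L [Item id] ; [L [Item x] ; [L [Item id]]]]]]]

12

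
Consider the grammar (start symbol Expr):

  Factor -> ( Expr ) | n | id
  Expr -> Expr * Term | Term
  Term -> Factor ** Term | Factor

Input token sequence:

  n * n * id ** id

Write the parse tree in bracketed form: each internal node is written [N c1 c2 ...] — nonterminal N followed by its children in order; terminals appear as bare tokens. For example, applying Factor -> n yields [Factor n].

[Expr [Expr [Expr [Term [Factor n]]] * [Term [Factor n]]] * [Term [Factor id] ** [Term [Factor id]]]]

Expr
Expr * Term
Expr * Term * Term
Term * Term * Term
Factor * Term * Term
n * Term * Term
n * Factor * Term
n * n * Term
n * n * Factor ** Term
n * n * id ** Term
n * n * id ** Factor
n * n * id ** id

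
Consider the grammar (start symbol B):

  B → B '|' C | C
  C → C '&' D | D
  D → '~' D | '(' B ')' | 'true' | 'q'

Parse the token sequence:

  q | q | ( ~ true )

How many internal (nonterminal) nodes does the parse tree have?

13

[B [B [B [C [D q]]] | [C [D q]]] | [C [D ( [B [C [D ~ [D true]]]] )]]]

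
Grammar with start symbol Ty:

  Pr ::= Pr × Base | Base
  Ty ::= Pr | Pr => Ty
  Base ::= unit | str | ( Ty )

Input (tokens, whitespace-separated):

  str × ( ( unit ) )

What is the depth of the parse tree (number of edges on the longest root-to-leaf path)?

9

[Ty [Pr [Pr [Base str]] × [Base ( [Ty [Pr [Base ( [Ty [Pr [Base unit]]] )]]] )]]]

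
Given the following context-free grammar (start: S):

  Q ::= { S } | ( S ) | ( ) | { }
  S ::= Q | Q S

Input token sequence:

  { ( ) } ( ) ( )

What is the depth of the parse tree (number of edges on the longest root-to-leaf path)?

4

[S [Q { [S [Q ( )]] }] [S [Q ( )] [S [Q ( )]]]]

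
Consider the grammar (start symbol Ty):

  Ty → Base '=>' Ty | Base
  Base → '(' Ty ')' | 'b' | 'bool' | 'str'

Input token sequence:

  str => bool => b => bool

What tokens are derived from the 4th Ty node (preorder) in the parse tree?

[Ty [Base str] => [Ty [Base bool] => [Ty [Base b] => [Ty [Base bool]]]]]

bool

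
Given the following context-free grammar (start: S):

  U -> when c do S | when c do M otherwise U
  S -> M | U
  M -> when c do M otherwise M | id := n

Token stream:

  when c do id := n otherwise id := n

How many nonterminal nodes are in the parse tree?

[S [M when c do [M id := n] otherwise [M id := n]]]

4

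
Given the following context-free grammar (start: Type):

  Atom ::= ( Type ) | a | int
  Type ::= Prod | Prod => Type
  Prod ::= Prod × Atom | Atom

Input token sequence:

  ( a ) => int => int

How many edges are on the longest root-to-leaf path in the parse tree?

[Type [Prod [Atom ( [Type [Prod [Atom a]]] )]] => [Type [Prod [Atom int]] => [Type [Prod [Atom int]]]]]

6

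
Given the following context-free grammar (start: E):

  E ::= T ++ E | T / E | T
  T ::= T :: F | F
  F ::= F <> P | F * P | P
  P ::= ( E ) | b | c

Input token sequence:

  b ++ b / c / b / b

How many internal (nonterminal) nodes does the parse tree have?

[E [T [F [P b]]] ++ [E [T [F [P b]]] / [E [T [F [P c]]] / [E [T [F [P b]]] / [E [T [F [P b]]]]]]]]

20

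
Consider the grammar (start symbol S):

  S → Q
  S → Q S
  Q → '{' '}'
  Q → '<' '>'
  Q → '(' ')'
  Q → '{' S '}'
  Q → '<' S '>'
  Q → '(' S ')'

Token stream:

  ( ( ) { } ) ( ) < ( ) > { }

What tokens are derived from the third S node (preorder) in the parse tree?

[S [Q ( [S [Q ( )] [S [Q { }]]] )] [S [Q ( )] [S [Q < [S [Q ( )]] >] [S [Q { }]]]]]

{ }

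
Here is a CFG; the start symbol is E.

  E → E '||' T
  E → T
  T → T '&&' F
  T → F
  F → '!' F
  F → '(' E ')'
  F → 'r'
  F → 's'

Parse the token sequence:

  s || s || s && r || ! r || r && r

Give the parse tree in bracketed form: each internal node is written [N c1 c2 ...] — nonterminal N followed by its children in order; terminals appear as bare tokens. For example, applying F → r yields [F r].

E
E || T
E || T || T
E || T || T || T
E || T || T || T || T
T || T || T || T || T
F || T || T || T || T
s || T || T || T || T
s || F || T || T || T
s || s || T || T || T
s || s || T && F || T || T
s || s || F && F || T || T
s || s || s && F || T || T
s || s || s && r || T || T
s || s || s && r || F || T
s || s || s && r || ! F || T
s || s || s && r || ! r || T
s || s || s && r || ! r || T && F
s || s || s && r || ! r || F && F
s || s || s && r || ! r || r && F
s || s || s && r || ! r || r && r

[E [E [E [E [E [T [F s]]] || [T [F s]]] || [T [T [F s]] && [F r]]] || [T [F ! [F r]]]] || [T [T [F r]] && [F r]]]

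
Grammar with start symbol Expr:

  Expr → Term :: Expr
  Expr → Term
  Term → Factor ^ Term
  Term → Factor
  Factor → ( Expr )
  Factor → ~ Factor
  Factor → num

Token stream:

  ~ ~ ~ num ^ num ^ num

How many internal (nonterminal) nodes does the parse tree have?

10

[Expr [Term [Factor ~ [Factor ~ [Factor ~ [Factor num]]]] ^ [Term [Factor num] ^ [Term [Factor num]]]]]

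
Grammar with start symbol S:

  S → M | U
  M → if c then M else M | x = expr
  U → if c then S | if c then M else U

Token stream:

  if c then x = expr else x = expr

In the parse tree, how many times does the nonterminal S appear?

1

[S [M if c then [M x = expr] else [M x = expr]]]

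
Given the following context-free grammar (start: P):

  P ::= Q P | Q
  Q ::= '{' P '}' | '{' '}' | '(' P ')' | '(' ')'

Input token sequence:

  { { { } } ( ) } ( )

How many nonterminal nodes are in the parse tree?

10

[P [Q { [P [Q { [P [Q { }]] }] [P [Q ( )]]] }] [P [Q ( )]]]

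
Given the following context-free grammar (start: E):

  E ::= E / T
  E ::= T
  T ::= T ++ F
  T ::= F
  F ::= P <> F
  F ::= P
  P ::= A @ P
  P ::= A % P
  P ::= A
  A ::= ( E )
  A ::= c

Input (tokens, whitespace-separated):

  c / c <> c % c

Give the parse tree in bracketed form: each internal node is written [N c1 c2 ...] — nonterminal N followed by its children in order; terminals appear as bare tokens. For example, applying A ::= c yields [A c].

[E [E [T [F [P [A c]]]]] / [T [F [P [A c]] <> [F [P [A c] % [P [A c]]]]]]]

E
E / T
T / T
F / T
P / T
A / T
c / T
c / F
c / P <> F
c / A <> F
c / c <> F
c / c <> P
c / c <> A % P
c / c <> c % P
c / c <> c % A
c / c <> c % c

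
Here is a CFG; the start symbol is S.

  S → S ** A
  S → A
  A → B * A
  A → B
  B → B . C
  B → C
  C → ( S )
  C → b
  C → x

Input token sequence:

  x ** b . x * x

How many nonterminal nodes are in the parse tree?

[S [S [A [B [C x]]]] ** [A [B [B [C b]] . [C x]] * [A [B [C x]]]]]

13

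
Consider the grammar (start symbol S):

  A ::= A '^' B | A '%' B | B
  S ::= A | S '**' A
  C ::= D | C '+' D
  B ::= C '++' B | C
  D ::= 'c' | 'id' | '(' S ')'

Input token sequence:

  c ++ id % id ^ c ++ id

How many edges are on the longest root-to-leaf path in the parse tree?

8

[S [A [A [A [B [C [D c]] ++ [B [C [D id]]]]] % [B [C [D id]]]] ^ [B [C [D c]] ++ [B [C [D id]]]]]]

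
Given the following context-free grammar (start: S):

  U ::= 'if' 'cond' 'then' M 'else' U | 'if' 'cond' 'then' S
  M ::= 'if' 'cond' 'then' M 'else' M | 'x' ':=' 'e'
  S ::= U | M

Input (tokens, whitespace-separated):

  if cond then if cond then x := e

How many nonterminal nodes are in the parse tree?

[S [U if cond then [S [U if cond then [S [M x := e]]]]]]

6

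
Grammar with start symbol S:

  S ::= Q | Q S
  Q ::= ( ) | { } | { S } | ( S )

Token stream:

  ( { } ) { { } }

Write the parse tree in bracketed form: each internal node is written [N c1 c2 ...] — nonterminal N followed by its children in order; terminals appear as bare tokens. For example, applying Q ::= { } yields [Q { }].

[S [Q ( [S [Q { }]] )] [S [Q { [S [Q { }]] }]]]

S
Q S
( S ) S
( Q ) S
( { } ) S
( { } ) Q
( { } ) { S }
( { } ) { Q }
( { } ) { { } }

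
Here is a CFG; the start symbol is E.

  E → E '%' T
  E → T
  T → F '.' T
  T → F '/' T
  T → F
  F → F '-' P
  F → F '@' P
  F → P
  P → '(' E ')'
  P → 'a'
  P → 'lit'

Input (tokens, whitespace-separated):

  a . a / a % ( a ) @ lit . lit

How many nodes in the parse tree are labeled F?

[E [E [T [F [P a]] . [T [F [P a]] / [T [F [P a]]]]]] % [T [F [F [P ( [E [T [F [P a]]]] )]] @ [P lit]] . [T [F [P lit]]]]]

7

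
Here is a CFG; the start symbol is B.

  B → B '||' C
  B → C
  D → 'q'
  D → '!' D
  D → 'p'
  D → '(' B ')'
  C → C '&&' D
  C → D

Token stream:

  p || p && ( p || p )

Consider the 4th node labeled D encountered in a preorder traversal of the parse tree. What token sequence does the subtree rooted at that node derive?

p

[B [B [C [D p]]] || [C [C [D p]] && [D ( [B [B [C [D p]]] || [C [D p]]] )]]]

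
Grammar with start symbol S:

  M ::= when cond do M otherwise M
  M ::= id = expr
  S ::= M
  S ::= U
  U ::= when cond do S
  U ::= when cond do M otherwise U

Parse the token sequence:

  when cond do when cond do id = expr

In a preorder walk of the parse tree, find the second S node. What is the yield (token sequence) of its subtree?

when cond do id = expr

[S [U when cond do [S [U when cond do [S [M id = expr]]]]]]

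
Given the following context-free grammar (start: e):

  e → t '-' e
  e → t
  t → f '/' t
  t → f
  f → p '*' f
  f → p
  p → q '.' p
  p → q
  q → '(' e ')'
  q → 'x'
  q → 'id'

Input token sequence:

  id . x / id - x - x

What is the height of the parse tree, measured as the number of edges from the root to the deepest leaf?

[e [t [f [p [q id] . [p [q x]]]] / [t [f [p [q id]]]]] - [e [t [f [p [q x]]]] - [e [t [f [p [q x]]]]]]]

7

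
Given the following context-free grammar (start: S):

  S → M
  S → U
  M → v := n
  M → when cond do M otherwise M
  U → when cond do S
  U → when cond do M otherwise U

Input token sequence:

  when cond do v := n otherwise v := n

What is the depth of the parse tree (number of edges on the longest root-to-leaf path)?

[S [M when cond do [M v := n] otherwise [M v := n]]]

3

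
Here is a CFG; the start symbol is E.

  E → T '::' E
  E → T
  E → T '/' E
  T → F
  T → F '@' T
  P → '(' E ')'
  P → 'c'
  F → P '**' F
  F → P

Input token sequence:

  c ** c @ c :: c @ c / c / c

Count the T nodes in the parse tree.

[E [T [F [P c] ** [F [P c]]] @ [T [F [P c]]]] :: [E [T [F [P c]] @ [T [F [P c]]]] / [E [T [F [P c]]] / [E [T [F [P c]]]]]]]

6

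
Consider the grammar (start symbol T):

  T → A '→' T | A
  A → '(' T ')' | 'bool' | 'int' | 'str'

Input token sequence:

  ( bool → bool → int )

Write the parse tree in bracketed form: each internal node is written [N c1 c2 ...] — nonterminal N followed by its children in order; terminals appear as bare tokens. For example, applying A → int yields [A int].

[T [A ( [T [A bool] → [T [A bool] → [T [A int]]]] )]]

T
A
( T )
( A → T )
( bool → T )
( bool → A → T )
( bool → bool → T )
( bool → bool → A )
( bool → bool → int )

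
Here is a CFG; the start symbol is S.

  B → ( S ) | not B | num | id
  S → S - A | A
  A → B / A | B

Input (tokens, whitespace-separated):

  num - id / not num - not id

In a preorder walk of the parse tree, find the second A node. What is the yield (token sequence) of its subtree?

[S [S [S [A [B num]]] - [A [B id] / [A [B not [B num]]]]] - [A [B not [B id]]]]

id / not num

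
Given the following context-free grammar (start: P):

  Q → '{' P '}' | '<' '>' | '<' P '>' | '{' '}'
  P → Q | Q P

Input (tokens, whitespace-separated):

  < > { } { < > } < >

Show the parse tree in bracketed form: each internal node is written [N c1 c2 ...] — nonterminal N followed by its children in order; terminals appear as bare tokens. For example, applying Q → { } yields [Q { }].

[P [Q < >] [P [Q { }] [P [Q { [P [Q < >]] }] [P [Q < >]]]]]

P
Q P
< > P
< > Q P
< > { } P
< > { } Q P
< > { } { P } P
< > { } { Q } P
< > { } { < > } P
< > { } { < > } Q
< > { } { < > } < >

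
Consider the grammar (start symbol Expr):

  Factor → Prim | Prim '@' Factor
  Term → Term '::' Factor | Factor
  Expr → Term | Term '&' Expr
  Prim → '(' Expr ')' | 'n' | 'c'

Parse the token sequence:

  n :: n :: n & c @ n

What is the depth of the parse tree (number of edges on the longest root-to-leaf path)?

6

[Expr [Term [Term [Term [Factor [Prim n]]] :: [Factor [Prim n]]] :: [Factor [Prim n]]] & [Expr [Term [Factor [Prim c] @ [Factor [Prim n]]]]]]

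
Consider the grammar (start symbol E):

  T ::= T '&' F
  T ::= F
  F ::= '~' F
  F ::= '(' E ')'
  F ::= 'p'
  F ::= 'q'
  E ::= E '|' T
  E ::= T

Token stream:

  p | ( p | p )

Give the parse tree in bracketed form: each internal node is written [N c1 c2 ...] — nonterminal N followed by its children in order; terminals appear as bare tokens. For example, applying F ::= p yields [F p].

[E [E [T [F p]]] | [T [F ( [E [E [T [F p]]] | [T [F p]]] )]]]

E
E | T
T | T
F | T
p | T
p | F
p | ( E )
p | ( E | T )
p | ( T | T )
p | ( F | T )
p | ( p | T )
p | ( p | F )
p | ( p | p )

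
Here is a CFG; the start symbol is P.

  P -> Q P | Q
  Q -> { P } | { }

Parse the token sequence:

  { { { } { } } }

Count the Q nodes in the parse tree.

[P [Q { [P [Q { [P [Q { }] [P [Q { }]]] }]] }]]

4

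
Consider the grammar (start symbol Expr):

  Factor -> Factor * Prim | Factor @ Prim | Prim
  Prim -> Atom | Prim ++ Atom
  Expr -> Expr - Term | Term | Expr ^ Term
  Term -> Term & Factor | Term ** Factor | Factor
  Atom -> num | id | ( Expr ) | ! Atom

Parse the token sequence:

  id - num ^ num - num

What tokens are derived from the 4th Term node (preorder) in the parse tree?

num

[Expr [Expr [Expr [Expr [Term [Factor [Prim [Atom id]]]]] - [Term [Factor [Prim [Atom num]]]]] ^ [Term [Factor [Prim [Atom num]]]]] - [Term [Factor [Prim [Atom num]]]]]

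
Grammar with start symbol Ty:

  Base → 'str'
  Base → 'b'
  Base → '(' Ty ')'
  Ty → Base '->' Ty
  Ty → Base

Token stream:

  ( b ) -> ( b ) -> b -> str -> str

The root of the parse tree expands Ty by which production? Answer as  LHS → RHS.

[Ty [Base ( [Ty [Base b]] )] -> [Ty [Base ( [Ty [Base b]] )] -> [Ty [Base b] -> [Ty [Base str] -> [Ty [Base str]]]]]]

Ty → Base '->' Ty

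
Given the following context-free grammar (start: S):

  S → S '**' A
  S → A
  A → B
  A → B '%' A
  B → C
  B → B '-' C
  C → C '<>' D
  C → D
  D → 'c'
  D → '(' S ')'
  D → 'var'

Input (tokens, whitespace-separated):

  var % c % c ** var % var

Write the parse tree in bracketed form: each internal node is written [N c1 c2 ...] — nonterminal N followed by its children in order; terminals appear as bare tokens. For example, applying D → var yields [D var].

S
S ** A
A ** A
B % A ** A
C % A ** A
D % A ** A
var % A ** A
var % B % A ** A
var % C % A ** A
var % D % A ** A
var % c % A ** A
var % c % B ** A
var % c % C ** A
var % c % D ** A
var % c % c ** A
var % c % c ** B % A
var % c % c ** C % A
var % c % c ** D % A
var % c % c ** var % A
var % c % c ** var % B
var % c % c ** var % C
var % c % c ** var % D
var % c % c ** var % var

[S [S [A [B [C [D var]]] % [A [B [C [D c]]] % [A [B [C [D c]]]]]]] ** [A [B [C [D var]]] % [A [B [C [D var]]]]]]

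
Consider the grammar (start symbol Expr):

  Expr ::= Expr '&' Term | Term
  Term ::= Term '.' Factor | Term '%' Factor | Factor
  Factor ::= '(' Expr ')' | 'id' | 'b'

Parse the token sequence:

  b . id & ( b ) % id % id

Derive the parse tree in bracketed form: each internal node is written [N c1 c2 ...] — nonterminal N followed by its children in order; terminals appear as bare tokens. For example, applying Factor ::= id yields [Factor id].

[Expr [Expr [Term [Term [Factor b]] . [Factor id]]] & [Term [Term [Term [Factor ( [Expr [Term [Factor b]]] )]] % [Factor id]] % [Factor id]]]

Expr
Expr & Term
Term & Term
Term . Factor & Term
Factor . Factor & Term
b . Factor & Term
b . id & Term
b . id & Term % Factor
b . id & Term % Factor % Factor
b . id & Factor % Factor % Factor
b . id & ( Expr ) % Factor % Factor
b . id & ( Term ) % Factor % Factor
b . id & ( Factor ) % Factor % Factor
b . id & ( b ) % Factor % Factor
b . id & ( b ) % id % Factor
b . id & ( b ) % id % id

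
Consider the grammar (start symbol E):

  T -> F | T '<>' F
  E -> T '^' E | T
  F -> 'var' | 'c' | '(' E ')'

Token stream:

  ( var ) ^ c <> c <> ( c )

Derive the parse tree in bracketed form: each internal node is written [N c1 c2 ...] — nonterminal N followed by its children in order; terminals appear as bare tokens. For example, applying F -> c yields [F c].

E
T ^ E
F ^ E
( E ) ^ E
( T ) ^ E
( F ) ^ E
( var ) ^ E
( var ) ^ T
( var ) ^ T <> F
( var ) ^ T <> F <> F
( var ) ^ F <> F <> F
( var ) ^ c <> F <> F
( var ) ^ c <> c <> F
( var ) ^ c <> c <> ( E )
( var ) ^ c <> c <> ( T )
( var ) ^ c <> c <> ( F )
( var ) ^ c <> c <> ( c )

[E [T [F ( [E [T [F var]]] )]] ^ [E [T [T [T [F c]] <> [F c]] <> [F ( [E [T [F c]]] )]]]]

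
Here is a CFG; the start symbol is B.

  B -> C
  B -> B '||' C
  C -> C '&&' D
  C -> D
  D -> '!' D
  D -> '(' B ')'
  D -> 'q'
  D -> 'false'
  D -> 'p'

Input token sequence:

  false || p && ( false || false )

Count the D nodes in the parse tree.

5

[B [B [C [D false]]] || [C [C [D p]] && [D ( [B [B [C [D false]]] || [C [D false]]] )]]]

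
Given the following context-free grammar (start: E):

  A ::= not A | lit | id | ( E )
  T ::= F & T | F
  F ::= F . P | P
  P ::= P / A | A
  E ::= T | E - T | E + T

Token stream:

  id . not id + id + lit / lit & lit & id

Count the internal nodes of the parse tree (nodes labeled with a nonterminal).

29

[E [E [E [T [F [F [P [A id]]] . [P [A not [A id]]]]]] + [T [F [P [A id]]]]] + [T [F [P [P [A lit]] / [A lit]]] & [T [F [P [A lit]]] & [T [F [P [A id]]]]]]]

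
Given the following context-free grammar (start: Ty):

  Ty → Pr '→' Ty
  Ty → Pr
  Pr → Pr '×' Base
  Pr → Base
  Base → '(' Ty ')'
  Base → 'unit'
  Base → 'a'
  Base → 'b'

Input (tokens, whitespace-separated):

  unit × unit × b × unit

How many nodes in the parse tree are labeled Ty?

[Ty [Pr [Pr [Pr [Pr [Base unit]] × [Base unit]] × [Base b]] × [Base unit]]]

1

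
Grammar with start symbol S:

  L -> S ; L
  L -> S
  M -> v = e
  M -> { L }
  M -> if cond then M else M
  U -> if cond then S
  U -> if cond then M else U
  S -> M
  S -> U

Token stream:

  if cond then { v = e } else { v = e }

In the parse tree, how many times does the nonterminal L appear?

2

[S [M if cond then [M { [L [S [M v = e]]] }] else [M { [L [S [M v = e]]] }]]]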